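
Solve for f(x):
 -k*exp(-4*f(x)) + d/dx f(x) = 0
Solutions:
 f(x) = log(-I*(C1 + 4*k*x)^(1/4))
 f(x) = log(I*(C1 + 4*k*x)^(1/4))
 f(x) = log(-(C1 + 4*k*x)^(1/4))
 f(x) = log(C1 + 4*k*x)/4


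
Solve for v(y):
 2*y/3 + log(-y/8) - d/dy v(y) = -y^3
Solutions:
 v(y) = C1 + y^4/4 + y^2/3 + y*log(-y) + y*(-3*log(2) - 1)


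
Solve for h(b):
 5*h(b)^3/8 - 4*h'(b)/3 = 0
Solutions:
 h(b) = -4*sqrt(-1/(C1 + 15*b))
 h(b) = 4*sqrt(-1/(C1 + 15*b))


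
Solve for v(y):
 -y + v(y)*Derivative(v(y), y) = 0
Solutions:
 v(y) = -sqrt(C1 + y^2)
 v(y) = sqrt(C1 + y^2)


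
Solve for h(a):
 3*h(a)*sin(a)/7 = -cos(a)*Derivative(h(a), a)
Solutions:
 h(a) = C1*cos(a)^(3/7)


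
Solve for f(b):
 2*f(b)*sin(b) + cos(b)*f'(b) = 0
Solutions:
 f(b) = C1*cos(b)^2


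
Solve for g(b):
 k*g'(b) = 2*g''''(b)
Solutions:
 g(b) = C1 + C2*exp(2^(2/3)*b*k^(1/3)/2) + C3*exp(2^(2/3)*b*k^(1/3)*(-1 + sqrt(3)*I)/4) + C4*exp(-2^(2/3)*b*k^(1/3)*(1 + sqrt(3)*I)/4)


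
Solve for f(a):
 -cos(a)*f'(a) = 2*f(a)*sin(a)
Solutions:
 f(a) = C1*cos(a)^2


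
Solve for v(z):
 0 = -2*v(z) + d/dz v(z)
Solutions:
 v(z) = C1*exp(2*z)


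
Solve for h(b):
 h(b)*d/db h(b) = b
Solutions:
 h(b) = -sqrt(C1 + b^2)
 h(b) = sqrt(C1 + b^2)


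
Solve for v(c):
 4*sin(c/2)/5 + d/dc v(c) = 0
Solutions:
 v(c) = C1 + 8*cos(c/2)/5


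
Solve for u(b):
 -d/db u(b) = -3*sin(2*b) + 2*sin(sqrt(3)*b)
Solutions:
 u(b) = C1 - 3*cos(2*b)/2 + 2*sqrt(3)*cos(sqrt(3)*b)/3


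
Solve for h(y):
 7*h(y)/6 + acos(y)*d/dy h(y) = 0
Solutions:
 h(y) = C1*exp(-7*Integral(1/acos(y), y)/6)


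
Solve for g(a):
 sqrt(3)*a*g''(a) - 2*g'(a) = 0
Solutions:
 g(a) = C1 + C2*a^(1 + 2*sqrt(3)/3)


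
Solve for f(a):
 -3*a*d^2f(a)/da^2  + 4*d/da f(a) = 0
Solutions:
 f(a) = C1 + C2*a^(7/3)


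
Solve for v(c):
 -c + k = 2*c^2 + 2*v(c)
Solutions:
 v(c) = -c^2 - c/2 + k/2


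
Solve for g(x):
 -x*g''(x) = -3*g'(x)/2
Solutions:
 g(x) = C1 + C2*x^(5/2)


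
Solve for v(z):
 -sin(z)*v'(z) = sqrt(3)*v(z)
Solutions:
 v(z) = C1*(cos(z) + 1)^(sqrt(3)/2)/(cos(z) - 1)^(sqrt(3)/2)


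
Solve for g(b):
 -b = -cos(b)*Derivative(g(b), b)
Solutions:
 g(b) = C1 + Integral(b/cos(b), b)


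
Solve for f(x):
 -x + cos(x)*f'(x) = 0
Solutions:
 f(x) = C1 + Integral(x/cos(x), x)


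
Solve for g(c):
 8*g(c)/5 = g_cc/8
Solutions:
 g(c) = C1*exp(-8*sqrt(5)*c/5) + C2*exp(8*sqrt(5)*c/5)


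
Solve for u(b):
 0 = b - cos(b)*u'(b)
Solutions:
 u(b) = C1 + Integral(b/cos(b), b)


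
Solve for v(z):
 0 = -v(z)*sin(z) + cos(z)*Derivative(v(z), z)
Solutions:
 v(z) = C1/cos(z)


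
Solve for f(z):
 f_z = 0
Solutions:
 f(z) = C1


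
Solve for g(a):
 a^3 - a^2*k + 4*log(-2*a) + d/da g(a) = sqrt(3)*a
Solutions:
 g(a) = C1 - a^4/4 + a^3*k/3 + sqrt(3)*a^2/2 - 4*a*log(-a) + 4*a*(1 - log(2))


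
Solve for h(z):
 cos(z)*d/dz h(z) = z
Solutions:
 h(z) = C1 + Integral(z/cos(z), z)


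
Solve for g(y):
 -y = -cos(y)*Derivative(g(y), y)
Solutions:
 g(y) = C1 + Integral(y/cos(y), y)


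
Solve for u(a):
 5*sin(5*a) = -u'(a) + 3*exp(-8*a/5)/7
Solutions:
 u(a) = C1 + cos(5*a) - 15*exp(-8*a/5)/56


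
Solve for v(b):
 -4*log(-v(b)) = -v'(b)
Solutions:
 -li(-v(b)) = C1 + 4*b


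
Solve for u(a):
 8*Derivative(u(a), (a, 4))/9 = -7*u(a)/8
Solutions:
 u(a) = (C1*sin(sqrt(3)*7^(1/4)*a/4) + C2*cos(sqrt(3)*7^(1/4)*a/4))*exp(-sqrt(3)*7^(1/4)*a/4) + (C3*sin(sqrt(3)*7^(1/4)*a/4) + C4*cos(sqrt(3)*7^(1/4)*a/4))*exp(sqrt(3)*7^(1/4)*a/4)


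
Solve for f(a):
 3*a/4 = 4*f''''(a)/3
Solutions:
 f(a) = C1 + C2*a + C3*a^2 + C4*a^3 + 3*a^5/640


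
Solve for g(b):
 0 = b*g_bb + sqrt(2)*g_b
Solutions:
 g(b) = C1 + C2*b^(1 - sqrt(2))


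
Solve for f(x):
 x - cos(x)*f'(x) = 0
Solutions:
 f(x) = C1 + Integral(x/cos(x), x)


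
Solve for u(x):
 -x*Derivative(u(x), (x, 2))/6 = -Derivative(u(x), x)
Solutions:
 u(x) = C1 + C2*x^7


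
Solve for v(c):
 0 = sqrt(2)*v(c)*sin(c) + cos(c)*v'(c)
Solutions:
 v(c) = C1*cos(c)^(sqrt(2))


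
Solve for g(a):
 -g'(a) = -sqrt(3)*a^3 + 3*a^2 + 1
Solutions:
 g(a) = C1 + sqrt(3)*a^4/4 - a^3 - a


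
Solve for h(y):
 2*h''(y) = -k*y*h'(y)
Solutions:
 h(y) = Piecewise((-sqrt(pi)*C1*erf(sqrt(k)*y/2)/sqrt(k) - C2, (k > 0) | (k < 0)), (-C1*y - C2, True))


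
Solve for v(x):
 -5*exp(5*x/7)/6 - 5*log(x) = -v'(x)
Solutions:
 v(x) = C1 + 5*x*log(x) - 5*x + 7*exp(5*x/7)/6


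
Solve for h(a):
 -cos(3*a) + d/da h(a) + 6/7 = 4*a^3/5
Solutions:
 h(a) = C1 + a^4/5 - 6*a/7 + sin(3*a)/3


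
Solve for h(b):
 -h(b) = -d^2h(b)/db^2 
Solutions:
 h(b) = C1*exp(-b) + C2*exp(b)


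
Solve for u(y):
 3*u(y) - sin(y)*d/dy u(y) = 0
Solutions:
 u(y) = C1*(cos(y) - 1)^(3/2)/(cos(y) + 1)^(3/2)


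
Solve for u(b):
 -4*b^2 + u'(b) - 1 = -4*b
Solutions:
 u(b) = C1 + 4*b^3/3 - 2*b^2 + b


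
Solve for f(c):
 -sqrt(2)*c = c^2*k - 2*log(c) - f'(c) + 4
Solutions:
 f(c) = C1 + c^3*k/3 + sqrt(2)*c^2/2 - 2*c*log(c) + 6*c


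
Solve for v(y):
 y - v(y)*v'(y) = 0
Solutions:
 v(y) = -sqrt(C1 + y^2)
 v(y) = sqrt(C1 + y^2)


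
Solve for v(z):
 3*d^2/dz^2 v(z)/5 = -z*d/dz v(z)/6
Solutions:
 v(z) = C1 + C2*erf(sqrt(5)*z/6)


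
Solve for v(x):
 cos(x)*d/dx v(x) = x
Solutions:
 v(x) = C1 + Integral(x/cos(x), x)


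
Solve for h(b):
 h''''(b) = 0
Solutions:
 h(b) = C1 + C2*b + C3*b^2 + C4*b^3


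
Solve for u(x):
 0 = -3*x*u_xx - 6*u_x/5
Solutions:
 u(x) = C1 + C2*x^(3/5)


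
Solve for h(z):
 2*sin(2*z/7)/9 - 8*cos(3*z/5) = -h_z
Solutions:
 h(z) = C1 + 40*sin(3*z/5)/3 + 7*cos(2*z/7)/9


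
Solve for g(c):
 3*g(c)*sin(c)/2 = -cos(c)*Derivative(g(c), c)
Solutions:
 g(c) = C1*cos(c)^(3/2)


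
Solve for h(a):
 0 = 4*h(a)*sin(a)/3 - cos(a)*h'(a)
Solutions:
 h(a) = C1/cos(a)^(4/3)


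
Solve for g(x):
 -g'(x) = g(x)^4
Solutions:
 g(x) = (-3^(2/3) - 3*3^(1/6)*I)*(1/(C1 + x))^(1/3)/6
 g(x) = (-3^(2/3) + 3*3^(1/6)*I)*(1/(C1 + x))^(1/3)/6
 g(x) = (1/(C1 + 3*x))^(1/3)


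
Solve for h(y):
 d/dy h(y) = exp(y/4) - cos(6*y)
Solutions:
 h(y) = C1 + 4*exp(y/4) - sin(6*y)/6


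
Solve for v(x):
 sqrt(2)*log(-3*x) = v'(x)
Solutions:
 v(x) = C1 + sqrt(2)*x*log(-x) + sqrt(2)*x*(-1 + log(3))


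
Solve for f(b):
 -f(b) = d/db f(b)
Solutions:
 f(b) = C1*exp(-b)


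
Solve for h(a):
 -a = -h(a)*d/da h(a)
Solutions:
 h(a) = -sqrt(C1 + a^2)
 h(a) = sqrt(C1 + a^2)


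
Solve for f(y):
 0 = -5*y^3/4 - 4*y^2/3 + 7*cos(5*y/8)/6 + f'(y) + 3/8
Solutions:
 f(y) = C1 + 5*y^4/16 + 4*y^3/9 - 3*y/8 - 28*sin(5*y/8)/15


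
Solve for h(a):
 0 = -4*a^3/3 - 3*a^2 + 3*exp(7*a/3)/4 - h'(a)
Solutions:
 h(a) = C1 - a^4/3 - a^3 + 9*exp(7*a/3)/28


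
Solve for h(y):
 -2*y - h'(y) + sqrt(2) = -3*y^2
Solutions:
 h(y) = C1 + y^3 - y^2 + sqrt(2)*y


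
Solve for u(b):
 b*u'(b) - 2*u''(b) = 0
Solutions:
 u(b) = C1 + C2*erfi(b/2)


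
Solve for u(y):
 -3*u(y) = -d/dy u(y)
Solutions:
 u(y) = C1*exp(3*y)


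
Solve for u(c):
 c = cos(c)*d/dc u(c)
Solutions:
 u(c) = C1 + Integral(c/cos(c), c)


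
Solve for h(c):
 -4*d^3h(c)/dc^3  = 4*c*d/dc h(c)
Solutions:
 h(c) = C1 + Integral(C2*airyai(-c) + C3*airybi(-c), c)


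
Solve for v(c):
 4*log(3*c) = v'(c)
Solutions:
 v(c) = C1 + 4*c*log(c) - 4*c + c*log(81)


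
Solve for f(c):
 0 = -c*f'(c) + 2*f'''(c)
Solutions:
 f(c) = C1 + Integral(C2*airyai(2^(2/3)*c/2) + C3*airybi(2^(2/3)*c/2), c)


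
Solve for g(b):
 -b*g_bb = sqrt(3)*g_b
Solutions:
 g(b) = C1 + C2*b^(1 - sqrt(3))


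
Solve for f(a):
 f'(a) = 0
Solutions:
 f(a) = C1


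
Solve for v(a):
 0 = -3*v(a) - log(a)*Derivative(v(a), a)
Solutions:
 v(a) = C1*exp(-3*li(a))


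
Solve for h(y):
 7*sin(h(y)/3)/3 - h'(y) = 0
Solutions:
 -7*y/3 + 3*log(cos(h(y)/3) - 1)/2 - 3*log(cos(h(y)/3) + 1)/2 = C1


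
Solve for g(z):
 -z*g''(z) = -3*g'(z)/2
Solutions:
 g(z) = C1 + C2*z^(5/2)


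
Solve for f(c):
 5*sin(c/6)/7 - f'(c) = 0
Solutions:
 f(c) = C1 - 30*cos(c/6)/7


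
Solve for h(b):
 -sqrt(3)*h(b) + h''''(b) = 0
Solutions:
 h(b) = C1*exp(-3^(1/8)*b) + C2*exp(3^(1/8)*b) + C3*sin(3^(1/8)*b) + C4*cos(3^(1/8)*b)


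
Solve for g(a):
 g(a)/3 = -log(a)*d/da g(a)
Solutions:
 g(a) = C1*exp(-li(a)/3)


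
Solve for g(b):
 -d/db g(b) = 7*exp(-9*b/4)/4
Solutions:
 g(b) = C1 + 7*exp(-9*b/4)/9


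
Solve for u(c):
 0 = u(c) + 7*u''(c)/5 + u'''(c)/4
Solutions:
 u(c) = C1*exp(c*(-56 + 392*2^(2/3)/(15*sqrt(379905) + 14351)^(1/3) + 2^(1/3)*(15*sqrt(379905) + 14351)^(1/3))/30)*sin(2^(1/3)*sqrt(3)*c*(-(15*sqrt(379905) + 14351)^(1/3) + 392*2^(1/3)/(15*sqrt(379905) + 14351)^(1/3))/30) + C2*exp(c*(-56 + 392*2^(2/3)/(15*sqrt(379905) + 14351)^(1/3) + 2^(1/3)*(15*sqrt(379905) + 14351)^(1/3))/30)*cos(2^(1/3)*sqrt(3)*c*(-(15*sqrt(379905) + 14351)^(1/3) + 392*2^(1/3)/(15*sqrt(379905) + 14351)^(1/3))/30) + C3*exp(-c*(392*2^(2/3)/(15*sqrt(379905) + 14351)^(1/3) + 28 + 2^(1/3)*(15*sqrt(379905) + 14351)^(1/3))/15)


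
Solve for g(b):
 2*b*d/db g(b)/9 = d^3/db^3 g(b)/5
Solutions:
 g(b) = C1 + Integral(C2*airyai(30^(1/3)*b/3) + C3*airybi(30^(1/3)*b/3), b)


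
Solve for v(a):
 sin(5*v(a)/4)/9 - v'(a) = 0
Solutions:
 -a/9 + 2*log(cos(5*v(a)/4) - 1)/5 - 2*log(cos(5*v(a)/4) + 1)/5 = C1


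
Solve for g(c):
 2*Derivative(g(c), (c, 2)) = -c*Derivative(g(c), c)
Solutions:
 g(c) = C1 + C2*erf(c/2)


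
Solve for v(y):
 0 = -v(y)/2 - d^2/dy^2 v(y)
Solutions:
 v(y) = C1*sin(sqrt(2)*y/2) + C2*cos(sqrt(2)*y/2)


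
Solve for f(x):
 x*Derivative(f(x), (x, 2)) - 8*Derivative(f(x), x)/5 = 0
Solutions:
 f(x) = C1 + C2*x^(13/5)


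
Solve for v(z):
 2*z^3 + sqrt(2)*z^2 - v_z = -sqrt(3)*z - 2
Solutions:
 v(z) = C1 + z^4/2 + sqrt(2)*z^3/3 + sqrt(3)*z^2/2 + 2*z


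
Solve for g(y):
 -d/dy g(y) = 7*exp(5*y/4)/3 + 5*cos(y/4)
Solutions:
 g(y) = C1 - 28*exp(5*y/4)/15 - 20*sin(y/4)


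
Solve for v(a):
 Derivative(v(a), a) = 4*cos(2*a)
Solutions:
 v(a) = C1 + 2*sin(2*a)


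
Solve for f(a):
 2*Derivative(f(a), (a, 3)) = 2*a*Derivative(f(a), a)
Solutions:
 f(a) = C1 + Integral(C2*airyai(a) + C3*airybi(a), a)


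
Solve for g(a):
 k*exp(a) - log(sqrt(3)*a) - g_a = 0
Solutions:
 g(a) = C1 - a*log(a) + a*(1 - log(3)/2) + k*exp(a)


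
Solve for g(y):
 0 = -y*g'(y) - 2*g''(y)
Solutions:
 g(y) = C1 + C2*erf(y/2)


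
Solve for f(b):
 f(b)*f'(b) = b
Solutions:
 f(b) = -sqrt(C1 + b^2)
 f(b) = sqrt(C1 + b^2)


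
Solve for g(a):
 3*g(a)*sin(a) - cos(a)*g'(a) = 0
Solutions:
 g(a) = C1/cos(a)^3


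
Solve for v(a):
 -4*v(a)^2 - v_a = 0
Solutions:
 v(a) = 1/(C1 + 4*a)


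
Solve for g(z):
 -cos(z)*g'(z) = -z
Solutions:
 g(z) = C1 + Integral(z/cos(z), z)


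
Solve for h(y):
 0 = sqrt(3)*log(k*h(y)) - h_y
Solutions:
 li(k*h(y))/k = C1 + sqrt(3)*y


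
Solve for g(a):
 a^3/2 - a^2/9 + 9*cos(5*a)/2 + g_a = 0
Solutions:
 g(a) = C1 - a^4/8 + a^3/27 - 9*sin(5*a)/10


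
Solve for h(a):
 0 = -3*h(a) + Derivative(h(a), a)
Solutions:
 h(a) = C1*exp(3*a)


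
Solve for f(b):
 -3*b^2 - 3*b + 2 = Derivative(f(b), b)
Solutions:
 f(b) = C1 - b^3 - 3*b^2/2 + 2*b


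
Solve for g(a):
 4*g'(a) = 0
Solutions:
 g(a) = C1


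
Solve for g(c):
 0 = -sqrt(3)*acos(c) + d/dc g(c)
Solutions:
 g(c) = C1 + sqrt(3)*(c*acos(c) - sqrt(1 - c^2))


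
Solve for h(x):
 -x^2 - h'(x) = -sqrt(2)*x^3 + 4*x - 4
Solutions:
 h(x) = C1 + sqrt(2)*x^4/4 - x^3/3 - 2*x^2 + 4*x


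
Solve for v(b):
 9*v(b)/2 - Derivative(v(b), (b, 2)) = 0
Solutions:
 v(b) = C1*exp(-3*sqrt(2)*b/2) + C2*exp(3*sqrt(2)*b/2)


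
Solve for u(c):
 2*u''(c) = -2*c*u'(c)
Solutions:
 u(c) = C1 + C2*erf(sqrt(2)*c/2)


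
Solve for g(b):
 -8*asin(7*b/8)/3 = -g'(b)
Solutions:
 g(b) = C1 + 8*b*asin(7*b/8)/3 + 8*sqrt(64 - 49*b^2)/21


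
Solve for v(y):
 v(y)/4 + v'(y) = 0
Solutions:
 v(y) = C1*exp(-y/4)


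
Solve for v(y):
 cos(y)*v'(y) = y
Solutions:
 v(y) = C1 + Integral(y/cos(y), y)


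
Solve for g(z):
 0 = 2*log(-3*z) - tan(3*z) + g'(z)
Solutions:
 g(z) = C1 - 2*z*log(-z) - 2*z*log(3) + 2*z - log(cos(3*z))/3


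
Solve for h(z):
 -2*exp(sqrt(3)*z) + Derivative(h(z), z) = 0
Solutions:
 h(z) = C1 + 2*sqrt(3)*exp(sqrt(3)*z)/3


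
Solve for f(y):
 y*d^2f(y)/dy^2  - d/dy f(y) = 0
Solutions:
 f(y) = C1 + C2*y^2


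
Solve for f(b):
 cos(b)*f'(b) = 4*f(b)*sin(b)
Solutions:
 f(b) = C1/cos(b)^4


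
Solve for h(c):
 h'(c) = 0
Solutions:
 h(c) = C1


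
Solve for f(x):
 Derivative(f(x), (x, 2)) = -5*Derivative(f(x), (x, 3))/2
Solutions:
 f(x) = C1 + C2*x + C3*exp(-2*x/5)


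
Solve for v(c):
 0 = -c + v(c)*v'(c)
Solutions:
 v(c) = -sqrt(C1 + c^2)
 v(c) = sqrt(C1 + c^2)


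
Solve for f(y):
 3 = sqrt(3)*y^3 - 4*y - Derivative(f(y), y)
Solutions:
 f(y) = C1 + sqrt(3)*y^4/4 - 2*y^2 - 3*y


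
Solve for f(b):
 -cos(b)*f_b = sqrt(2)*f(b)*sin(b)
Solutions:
 f(b) = C1*cos(b)^(sqrt(2))


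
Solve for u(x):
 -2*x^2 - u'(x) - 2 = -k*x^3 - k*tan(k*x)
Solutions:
 u(x) = C1 + k*x^4/4 + k*Piecewise((-log(cos(k*x))/k, Ne(k, 0)), (0, True)) - 2*x^3/3 - 2*x


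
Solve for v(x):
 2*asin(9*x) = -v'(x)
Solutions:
 v(x) = C1 - 2*x*asin(9*x) - 2*sqrt(1 - 81*x^2)/9


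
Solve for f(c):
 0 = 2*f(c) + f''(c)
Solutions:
 f(c) = C1*sin(sqrt(2)*c) + C2*cos(sqrt(2)*c)


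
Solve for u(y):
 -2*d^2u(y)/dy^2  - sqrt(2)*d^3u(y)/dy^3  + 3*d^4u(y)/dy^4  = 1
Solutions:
 u(y) = C1 + C2*y + C3*exp(y*(sqrt(2) + sqrt(26))/6) + C4*exp(y*(-sqrt(26) + sqrt(2))/6) - y^2/4


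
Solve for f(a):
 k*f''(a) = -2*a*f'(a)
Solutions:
 f(a) = C1 + C2*sqrt(k)*erf(a*sqrt(1/k))


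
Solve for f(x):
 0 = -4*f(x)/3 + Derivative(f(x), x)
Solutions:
 f(x) = C1*exp(4*x/3)


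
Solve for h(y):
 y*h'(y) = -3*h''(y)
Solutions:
 h(y) = C1 + C2*erf(sqrt(6)*y/6)


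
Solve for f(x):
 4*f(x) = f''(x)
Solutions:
 f(x) = C1*exp(-2*x) + C2*exp(2*x)


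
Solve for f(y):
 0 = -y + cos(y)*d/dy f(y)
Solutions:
 f(y) = C1 + Integral(y/cos(y), y)


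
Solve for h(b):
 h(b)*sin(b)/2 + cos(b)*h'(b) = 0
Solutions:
 h(b) = C1*sqrt(cos(b))


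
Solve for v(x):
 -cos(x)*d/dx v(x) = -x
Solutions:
 v(x) = C1 + Integral(x/cos(x), x)


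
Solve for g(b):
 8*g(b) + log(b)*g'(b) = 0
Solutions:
 g(b) = C1*exp(-8*li(b))


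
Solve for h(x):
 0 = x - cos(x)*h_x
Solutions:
 h(x) = C1 + Integral(x/cos(x), x)


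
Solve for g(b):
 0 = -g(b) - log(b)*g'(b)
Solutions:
 g(b) = C1*exp(-li(b))


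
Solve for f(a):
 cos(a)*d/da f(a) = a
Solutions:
 f(a) = C1 + Integral(a/cos(a), a)


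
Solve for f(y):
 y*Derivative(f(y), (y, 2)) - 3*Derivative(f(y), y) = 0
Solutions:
 f(y) = C1 + C2*y^4


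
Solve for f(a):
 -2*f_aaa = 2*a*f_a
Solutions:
 f(a) = C1 + Integral(C2*airyai(-a) + C3*airybi(-a), a)


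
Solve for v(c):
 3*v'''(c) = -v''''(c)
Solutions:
 v(c) = C1 + C2*c + C3*c^2 + C4*exp(-3*c)


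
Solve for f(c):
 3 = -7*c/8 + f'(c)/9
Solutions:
 f(c) = C1 + 63*c^2/16 + 27*c


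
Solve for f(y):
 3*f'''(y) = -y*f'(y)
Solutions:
 f(y) = C1 + Integral(C2*airyai(-3^(2/3)*y/3) + C3*airybi(-3^(2/3)*y/3), y)


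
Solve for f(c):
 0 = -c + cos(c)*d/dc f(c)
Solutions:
 f(c) = C1 + Integral(c/cos(c), c)


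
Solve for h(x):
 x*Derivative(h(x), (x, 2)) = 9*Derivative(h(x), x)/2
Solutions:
 h(x) = C1 + C2*x^(11/2)


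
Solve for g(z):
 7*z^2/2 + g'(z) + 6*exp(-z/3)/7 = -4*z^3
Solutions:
 g(z) = C1 - z^4 - 7*z^3/6 + 18*exp(-z/3)/7


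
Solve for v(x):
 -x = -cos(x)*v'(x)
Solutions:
 v(x) = C1 + Integral(x/cos(x), x)


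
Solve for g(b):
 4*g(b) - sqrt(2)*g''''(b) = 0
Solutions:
 g(b) = C1*exp(-2^(3/8)*b) + C2*exp(2^(3/8)*b) + C3*sin(2^(3/8)*b) + C4*cos(2^(3/8)*b)


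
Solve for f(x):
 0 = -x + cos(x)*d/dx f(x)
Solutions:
 f(x) = C1 + Integral(x/cos(x), x)


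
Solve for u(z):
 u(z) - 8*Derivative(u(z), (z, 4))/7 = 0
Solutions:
 u(z) = C1*exp(-14^(1/4)*z/2) + C2*exp(14^(1/4)*z/2) + C3*sin(14^(1/4)*z/2) + C4*cos(14^(1/4)*z/2)


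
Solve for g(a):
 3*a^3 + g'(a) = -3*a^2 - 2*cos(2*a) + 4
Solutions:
 g(a) = C1 - 3*a^4/4 - a^3 + 4*a - sin(2*a)


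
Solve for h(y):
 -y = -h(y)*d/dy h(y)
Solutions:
 h(y) = -sqrt(C1 + y^2)
 h(y) = sqrt(C1 + y^2)


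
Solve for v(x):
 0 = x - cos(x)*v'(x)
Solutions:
 v(x) = C1 + Integral(x/cos(x), x)


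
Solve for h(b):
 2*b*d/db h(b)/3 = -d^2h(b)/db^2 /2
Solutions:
 h(b) = C1 + C2*erf(sqrt(6)*b/3)


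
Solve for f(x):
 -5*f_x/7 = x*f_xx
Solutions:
 f(x) = C1 + C2*x^(2/7)


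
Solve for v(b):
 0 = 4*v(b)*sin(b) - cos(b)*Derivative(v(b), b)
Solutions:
 v(b) = C1/cos(b)^4


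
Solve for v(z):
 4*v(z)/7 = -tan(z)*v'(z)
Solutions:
 v(z) = C1/sin(z)^(4/7)


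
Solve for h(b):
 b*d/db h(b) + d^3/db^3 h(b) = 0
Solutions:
 h(b) = C1 + Integral(C2*airyai(-b) + C3*airybi(-b), b)


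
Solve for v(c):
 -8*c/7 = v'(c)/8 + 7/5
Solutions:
 v(c) = C1 - 32*c^2/7 - 56*c/5


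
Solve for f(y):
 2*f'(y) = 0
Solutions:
 f(y) = C1


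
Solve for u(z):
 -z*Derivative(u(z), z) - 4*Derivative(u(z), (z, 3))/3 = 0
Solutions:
 u(z) = C1 + Integral(C2*airyai(-6^(1/3)*z/2) + C3*airybi(-6^(1/3)*z/2), z)


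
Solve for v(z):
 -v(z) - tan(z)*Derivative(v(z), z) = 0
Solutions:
 v(z) = C1/sin(z)


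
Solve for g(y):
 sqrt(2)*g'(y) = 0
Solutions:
 g(y) = C1


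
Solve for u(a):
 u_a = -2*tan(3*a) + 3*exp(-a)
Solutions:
 u(a) = C1 - log(tan(3*a)^2 + 1)/3 - 3*exp(-a)


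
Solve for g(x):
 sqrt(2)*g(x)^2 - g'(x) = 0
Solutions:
 g(x) = -1/(C1 + sqrt(2)*x)


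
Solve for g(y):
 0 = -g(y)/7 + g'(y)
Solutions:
 g(y) = C1*exp(y/7)


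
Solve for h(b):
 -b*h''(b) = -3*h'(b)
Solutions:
 h(b) = C1 + C2*b^4


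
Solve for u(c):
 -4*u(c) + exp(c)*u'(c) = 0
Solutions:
 u(c) = C1*exp(-4*exp(-c))


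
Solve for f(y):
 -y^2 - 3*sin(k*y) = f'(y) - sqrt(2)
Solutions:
 f(y) = C1 - y^3/3 + sqrt(2)*y + 3*cos(k*y)/k


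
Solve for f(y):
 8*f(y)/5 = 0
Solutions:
 f(y) = 0


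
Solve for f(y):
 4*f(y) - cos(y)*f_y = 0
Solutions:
 f(y) = C1*(sin(y)^2 + 2*sin(y) + 1)/(sin(y)^2 - 2*sin(y) + 1)


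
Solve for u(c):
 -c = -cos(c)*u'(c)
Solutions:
 u(c) = C1 + Integral(c/cos(c), c)


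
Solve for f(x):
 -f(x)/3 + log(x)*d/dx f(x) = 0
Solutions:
 f(x) = C1*exp(li(x)/3)


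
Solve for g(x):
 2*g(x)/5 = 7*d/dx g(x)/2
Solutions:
 g(x) = C1*exp(4*x/35)


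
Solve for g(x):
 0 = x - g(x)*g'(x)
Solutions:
 g(x) = -sqrt(C1 + x^2)
 g(x) = sqrt(C1 + x^2)


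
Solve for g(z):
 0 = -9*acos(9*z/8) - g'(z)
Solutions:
 g(z) = C1 - 9*z*acos(9*z/8) + sqrt(64 - 81*z^2)


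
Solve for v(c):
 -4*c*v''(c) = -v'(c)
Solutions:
 v(c) = C1 + C2*c^(5/4)


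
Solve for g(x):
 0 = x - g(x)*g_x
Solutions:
 g(x) = -sqrt(C1 + x^2)
 g(x) = sqrt(C1 + x^2)


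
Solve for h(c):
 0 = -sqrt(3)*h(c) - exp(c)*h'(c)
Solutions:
 h(c) = C1*exp(sqrt(3)*exp(-c))


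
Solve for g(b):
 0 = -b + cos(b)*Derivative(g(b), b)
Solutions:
 g(b) = C1 + Integral(b/cos(b), b)


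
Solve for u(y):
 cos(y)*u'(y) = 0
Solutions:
 u(y) = C1


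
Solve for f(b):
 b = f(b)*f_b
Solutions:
 f(b) = -sqrt(C1 + b^2)
 f(b) = sqrt(C1 + b^2)


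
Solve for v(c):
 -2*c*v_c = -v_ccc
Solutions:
 v(c) = C1 + Integral(C2*airyai(2^(1/3)*c) + C3*airybi(2^(1/3)*c), c)


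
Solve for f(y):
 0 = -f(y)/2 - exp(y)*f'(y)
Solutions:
 f(y) = C1*exp(exp(-y)/2)


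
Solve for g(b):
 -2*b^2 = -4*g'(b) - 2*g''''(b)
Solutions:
 g(b) = C1 + C4*exp(-2^(1/3)*b) + b^3/6 + (C2*sin(2^(1/3)*sqrt(3)*b/2) + C3*cos(2^(1/3)*sqrt(3)*b/2))*exp(2^(1/3)*b/2)


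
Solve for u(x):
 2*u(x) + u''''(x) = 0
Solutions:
 u(x) = (C1*sin(2^(3/4)*x/2) + C2*cos(2^(3/4)*x/2))*exp(-2^(3/4)*x/2) + (C3*sin(2^(3/4)*x/2) + C4*cos(2^(3/4)*x/2))*exp(2^(3/4)*x/2)


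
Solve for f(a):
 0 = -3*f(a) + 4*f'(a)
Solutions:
 f(a) = C1*exp(3*a/4)


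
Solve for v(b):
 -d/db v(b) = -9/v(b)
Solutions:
 v(b) = -sqrt(C1 + 18*b)
 v(b) = sqrt(C1 + 18*b)


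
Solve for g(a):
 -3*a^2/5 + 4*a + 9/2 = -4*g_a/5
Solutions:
 g(a) = C1 + a^3/4 - 5*a^2/2 - 45*a/8


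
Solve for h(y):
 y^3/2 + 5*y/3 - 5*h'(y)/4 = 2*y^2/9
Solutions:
 h(y) = C1 + y^4/10 - 8*y^3/135 + 2*y^2/3


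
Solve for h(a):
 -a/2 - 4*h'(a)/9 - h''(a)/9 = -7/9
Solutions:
 h(a) = C1 + C2*exp(-4*a) - 9*a^2/16 + 65*a/32


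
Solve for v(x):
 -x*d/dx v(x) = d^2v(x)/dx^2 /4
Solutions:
 v(x) = C1 + C2*erf(sqrt(2)*x)


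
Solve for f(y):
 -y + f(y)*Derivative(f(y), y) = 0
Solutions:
 f(y) = -sqrt(C1 + y^2)
 f(y) = sqrt(C1 + y^2)


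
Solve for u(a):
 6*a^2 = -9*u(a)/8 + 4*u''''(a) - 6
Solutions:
 u(a) = C1*exp(-2^(3/4)*sqrt(3)*a/4) + C2*exp(2^(3/4)*sqrt(3)*a/4) + C3*sin(2^(3/4)*sqrt(3)*a/4) + C4*cos(2^(3/4)*sqrt(3)*a/4) - 16*a^2/3 - 16/3


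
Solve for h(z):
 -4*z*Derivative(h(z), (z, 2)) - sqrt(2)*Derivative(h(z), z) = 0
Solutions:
 h(z) = C1 + C2*z^(1 - sqrt(2)/4)


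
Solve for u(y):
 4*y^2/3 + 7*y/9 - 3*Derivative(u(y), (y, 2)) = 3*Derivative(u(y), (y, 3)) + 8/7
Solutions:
 u(y) = C1 + C2*y + C3*exp(-y) + y^4/27 - 17*y^3/162 + 47*y^2/378


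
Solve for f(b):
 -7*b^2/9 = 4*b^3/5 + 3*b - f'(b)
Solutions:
 f(b) = C1 + b^4/5 + 7*b^3/27 + 3*b^2/2


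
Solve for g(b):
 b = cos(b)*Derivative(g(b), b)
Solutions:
 g(b) = C1 + Integral(b/cos(b), b)


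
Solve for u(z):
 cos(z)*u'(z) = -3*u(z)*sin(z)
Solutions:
 u(z) = C1*cos(z)^3


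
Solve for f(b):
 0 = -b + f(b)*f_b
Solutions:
 f(b) = -sqrt(C1 + b^2)
 f(b) = sqrt(C1 + b^2)


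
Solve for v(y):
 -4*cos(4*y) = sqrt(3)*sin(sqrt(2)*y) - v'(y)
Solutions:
 v(y) = C1 + sin(4*y) - sqrt(6)*cos(sqrt(2)*y)/2


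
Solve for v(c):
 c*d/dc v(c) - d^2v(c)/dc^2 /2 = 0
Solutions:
 v(c) = C1 + C2*erfi(c)


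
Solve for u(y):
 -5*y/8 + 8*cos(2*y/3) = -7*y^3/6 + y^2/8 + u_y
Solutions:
 u(y) = C1 + 7*y^4/24 - y^3/24 - 5*y^2/16 + 12*sin(2*y/3)


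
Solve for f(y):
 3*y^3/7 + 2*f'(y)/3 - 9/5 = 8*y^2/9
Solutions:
 f(y) = C1 - 9*y^4/56 + 4*y^3/9 + 27*y/10


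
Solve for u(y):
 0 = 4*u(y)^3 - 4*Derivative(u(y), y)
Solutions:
 u(y) = -sqrt(2)*sqrt(-1/(C1 + y))/2
 u(y) = sqrt(2)*sqrt(-1/(C1 + y))/2


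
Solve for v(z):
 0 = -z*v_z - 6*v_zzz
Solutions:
 v(z) = C1 + Integral(C2*airyai(-6^(2/3)*z/6) + C3*airybi(-6^(2/3)*z/6), z)


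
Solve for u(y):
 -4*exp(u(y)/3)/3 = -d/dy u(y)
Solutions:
 u(y) = 3*log(-1/(C1 + 4*y)) + 6*log(3)


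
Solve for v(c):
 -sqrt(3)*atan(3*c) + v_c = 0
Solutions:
 v(c) = C1 + sqrt(3)*(c*atan(3*c) - log(9*c^2 + 1)/6)


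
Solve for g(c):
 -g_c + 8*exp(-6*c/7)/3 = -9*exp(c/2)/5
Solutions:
 g(c) = C1 + 18*exp(c/2)/5 - 28*exp(-6*c/7)/9


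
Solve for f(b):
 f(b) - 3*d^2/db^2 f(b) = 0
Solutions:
 f(b) = C1*exp(-sqrt(3)*b/3) + C2*exp(sqrt(3)*b/3)


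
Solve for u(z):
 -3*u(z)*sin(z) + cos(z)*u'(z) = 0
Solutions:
 u(z) = C1/cos(z)^3


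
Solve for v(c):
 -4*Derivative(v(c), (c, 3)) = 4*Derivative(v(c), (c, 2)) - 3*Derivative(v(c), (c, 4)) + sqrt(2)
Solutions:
 v(c) = C1 + C2*c + C3*exp(-2*c/3) + C4*exp(2*c) - sqrt(2)*c^2/8


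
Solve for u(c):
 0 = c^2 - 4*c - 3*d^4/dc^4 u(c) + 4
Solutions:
 u(c) = C1 + C2*c + C3*c^2 + C4*c^3 + c^6/1080 - c^5/90 + c^4/18


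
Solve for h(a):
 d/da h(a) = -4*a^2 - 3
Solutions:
 h(a) = C1 - 4*a^3/3 - 3*a


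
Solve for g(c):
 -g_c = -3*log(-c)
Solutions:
 g(c) = C1 + 3*c*log(-c) - 3*c


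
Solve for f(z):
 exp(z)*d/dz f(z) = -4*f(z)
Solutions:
 f(z) = C1*exp(4*exp(-z))


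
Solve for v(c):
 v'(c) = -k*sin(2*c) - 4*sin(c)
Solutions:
 v(c) = C1 - k*sin(c)^2 + 4*cos(c)


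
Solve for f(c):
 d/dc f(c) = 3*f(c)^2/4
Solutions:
 f(c) = -4/(C1 + 3*c)


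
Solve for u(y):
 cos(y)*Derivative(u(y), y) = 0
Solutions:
 u(y) = C1


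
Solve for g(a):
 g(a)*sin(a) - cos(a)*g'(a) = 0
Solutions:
 g(a) = C1/cos(a)


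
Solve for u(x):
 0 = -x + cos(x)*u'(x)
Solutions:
 u(x) = C1 + Integral(x/cos(x), x)


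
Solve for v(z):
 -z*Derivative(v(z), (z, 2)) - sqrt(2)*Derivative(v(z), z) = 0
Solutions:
 v(z) = C1 + C2*z^(1 - sqrt(2))


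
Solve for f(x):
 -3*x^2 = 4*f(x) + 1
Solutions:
 f(x) = -3*x^2/4 - 1/4


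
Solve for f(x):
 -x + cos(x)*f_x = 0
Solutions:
 f(x) = C1 + Integral(x/cos(x), x)


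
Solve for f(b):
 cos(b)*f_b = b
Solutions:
 f(b) = C1 + Integral(b/cos(b), b)


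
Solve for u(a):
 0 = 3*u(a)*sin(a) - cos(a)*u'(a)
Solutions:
 u(a) = C1/cos(a)^3


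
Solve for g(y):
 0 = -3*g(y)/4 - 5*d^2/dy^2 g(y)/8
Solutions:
 g(y) = C1*sin(sqrt(30)*y/5) + C2*cos(sqrt(30)*y/5)


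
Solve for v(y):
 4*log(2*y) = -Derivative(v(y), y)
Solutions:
 v(y) = C1 - 4*y*log(y) - y*log(16) + 4*y


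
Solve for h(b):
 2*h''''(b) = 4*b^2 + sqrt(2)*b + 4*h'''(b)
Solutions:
 h(b) = C1 + C2*b + C3*b^2 + C4*exp(2*b) - b^5/60 + b^4*(-4 - sqrt(2))/96 + b^3*(-4 - sqrt(2))/48


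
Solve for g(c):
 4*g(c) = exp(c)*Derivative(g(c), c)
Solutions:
 g(c) = C1*exp(-4*exp(-c))


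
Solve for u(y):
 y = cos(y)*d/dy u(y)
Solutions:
 u(y) = C1 + Integral(y/cos(y), y)


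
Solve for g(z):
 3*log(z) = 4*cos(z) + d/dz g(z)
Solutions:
 g(z) = C1 + 3*z*log(z) - 3*z - 4*sin(z)


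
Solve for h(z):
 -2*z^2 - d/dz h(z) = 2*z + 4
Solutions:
 h(z) = C1 - 2*z^3/3 - z^2 - 4*z


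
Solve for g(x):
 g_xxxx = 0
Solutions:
 g(x) = C1 + C2*x + C3*x^2 + C4*x^3


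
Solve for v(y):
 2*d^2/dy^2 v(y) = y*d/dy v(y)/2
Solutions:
 v(y) = C1 + C2*erfi(sqrt(2)*y/4)


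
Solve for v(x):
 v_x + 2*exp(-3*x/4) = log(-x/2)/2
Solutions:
 v(x) = C1 + x*log(-x)/2 + x*(-1 - log(2))/2 + 8*exp(-3*x/4)/3


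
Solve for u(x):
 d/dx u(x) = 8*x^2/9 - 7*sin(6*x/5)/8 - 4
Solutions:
 u(x) = C1 + 8*x^3/27 - 4*x + 35*cos(6*x/5)/48


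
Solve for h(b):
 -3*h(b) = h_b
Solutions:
 h(b) = C1*exp(-3*b)


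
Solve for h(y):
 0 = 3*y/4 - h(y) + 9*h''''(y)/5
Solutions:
 h(y) = C1*exp(-sqrt(3)*5^(1/4)*y/3) + C2*exp(sqrt(3)*5^(1/4)*y/3) + C3*sin(sqrt(3)*5^(1/4)*y/3) + C4*cos(sqrt(3)*5^(1/4)*y/3) + 3*y/4


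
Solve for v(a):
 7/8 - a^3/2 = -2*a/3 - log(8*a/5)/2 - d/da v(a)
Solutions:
 v(a) = C1 + a^4/8 - a^2/3 - a*log(a)/2 - 3*a*log(2)/2 - 3*a/8 + a*log(5)/2


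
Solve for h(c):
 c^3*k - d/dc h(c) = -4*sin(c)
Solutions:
 h(c) = C1 + c^4*k/4 - 4*cos(c)


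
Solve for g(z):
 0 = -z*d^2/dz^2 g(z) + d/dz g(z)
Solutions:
 g(z) = C1 + C2*z^2


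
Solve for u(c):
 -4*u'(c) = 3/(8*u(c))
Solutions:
 u(c) = -sqrt(C1 - 3*c)/4
 u(c) = sqrt(C1 - 3*c)/4


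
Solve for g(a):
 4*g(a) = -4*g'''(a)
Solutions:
 g(a) = C3*exp(-a) + (C1*sin(sqrt(3)*a/2) + C2*cos(sqrt(3)*a/2))*exp(a/2)


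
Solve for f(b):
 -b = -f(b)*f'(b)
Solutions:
 f(b) = -sqrt(C1 + b^2)
 f(b) = sqrt(C1 + b^2)


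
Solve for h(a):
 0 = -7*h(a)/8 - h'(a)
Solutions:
 h(a) = C1*exp(-7*a/8)


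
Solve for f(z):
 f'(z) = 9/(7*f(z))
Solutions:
 f(z) = -sqrt(C1 + 126*z)/7
 f(z) = sqrt(C1 + 126*z)/7


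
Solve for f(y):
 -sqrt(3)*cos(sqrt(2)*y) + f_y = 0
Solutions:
 f(y) = C1 + sqrt(6)*sin(sqrt(2)*y)/2


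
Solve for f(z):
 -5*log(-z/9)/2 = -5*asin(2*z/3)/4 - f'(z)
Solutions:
 f(z) = C1 + 5*z*log(-z)/2 - 5*z*asin(2*z/3)/4 - 5*z*log(3) - 5*z/2 - 5*sqrt(9 - 4*z^2)/8


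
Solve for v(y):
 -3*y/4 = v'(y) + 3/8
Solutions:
 v(y) = C1 - 3*y^2/8 - 3*y/8


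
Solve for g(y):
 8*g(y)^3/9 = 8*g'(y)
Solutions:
 g(y) = -3*sqrt(2)*sqrt(-1/(C1 + y))/2
 g(y) = 3*sqrt(2)*sqrt(-1/(C1 + y))/2


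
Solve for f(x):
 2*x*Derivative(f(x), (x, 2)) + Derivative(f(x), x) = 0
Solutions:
 f(x) = C1 + C2*sqrt(x)


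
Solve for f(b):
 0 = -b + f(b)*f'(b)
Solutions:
 f(b) = -sqrt(C1 + b^2)
 f(b) = sqrt(C1 + b^2)


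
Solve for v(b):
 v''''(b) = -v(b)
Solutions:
 v(b) = (C1*sin(sqrt(2)*b/2) + C2*cos(sqrt(2)*b/2))*exp(-sqrt(2)*b/2) + (C3*sin(sqrt(2)*b/2) + C4*cos(sqrt(2)*b/2))*exp(sqrt(2)*b/2)


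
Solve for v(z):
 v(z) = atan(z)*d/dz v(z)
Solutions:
 v(z) = C1*exp(Integral(1/atan(z), z))


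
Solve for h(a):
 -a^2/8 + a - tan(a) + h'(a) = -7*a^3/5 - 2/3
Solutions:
 h(a) = C1 - 7*a^4/20 + a^3/24 - a^2/2 - 2*a/3 - log(cos(a))


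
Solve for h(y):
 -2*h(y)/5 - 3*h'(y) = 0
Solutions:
 h(y) = C1*exp(-2*y/15)


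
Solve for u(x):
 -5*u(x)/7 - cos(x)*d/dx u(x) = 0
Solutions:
 u(x) = C1*(sin(x) - 1)^(5/14)/(sin(x) + 1)^(5/14)


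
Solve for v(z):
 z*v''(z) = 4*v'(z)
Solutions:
 v(z) = C1 + C2*z^5


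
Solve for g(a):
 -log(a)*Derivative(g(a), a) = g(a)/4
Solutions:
 g(a) = C1*exp(-li(a)/4)


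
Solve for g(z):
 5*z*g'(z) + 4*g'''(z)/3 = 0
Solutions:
 g(z) = C1 + Integral(C2*airyai(-30^(1/3)*z/2) + C3*airybi(-30^(1/3)*z/2), z)


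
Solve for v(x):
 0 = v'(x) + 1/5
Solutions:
 v(x) = C1 - x/5


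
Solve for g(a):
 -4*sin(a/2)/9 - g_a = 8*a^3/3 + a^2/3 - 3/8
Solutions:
 g(a) = C1 - 2*a^4/3 - a^3/9 + 3*a/8 + 8*cos(a/2)/9


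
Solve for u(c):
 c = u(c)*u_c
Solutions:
 u(c) = -sqrt(C1 + c^2)
 u(c) = sqrt(C1 + c^2)


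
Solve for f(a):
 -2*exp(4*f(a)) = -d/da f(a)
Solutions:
 f(a) = log(-(-1/(C1 + 8*a))^(1/4))
 f(a) = log(-1/(C1 + 8*a))/4
 f(a) = log(-I*(-1/(C1 + 8*a))^(1/4))
 f(a) = log(I*(-1/(C1 + 8*a))^(1/4))


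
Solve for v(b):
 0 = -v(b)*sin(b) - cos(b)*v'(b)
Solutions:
 v(b) = C1*cos(b)


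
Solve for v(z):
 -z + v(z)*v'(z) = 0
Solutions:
 v(z) = -sqrt(C1 + z^2)
 v(z) = sqrt(C1 + z^2)


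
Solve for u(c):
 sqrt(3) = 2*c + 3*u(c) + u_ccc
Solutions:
 u(c) = C3*exp(-3^(1/3)*c) - 2*c/3 + (C1*sin(3^(5/6)*c/2) + C2*cos(3^(5/6)*c/2))*exp(3^(1/3)*c/2) + sqrt(3)/3


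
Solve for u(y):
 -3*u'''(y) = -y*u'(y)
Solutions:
 u(y) = C1 + Integral(C2*airyai(3^(2/3)*y/3) + C3*airybi(3^(2/3)*y/3), y)


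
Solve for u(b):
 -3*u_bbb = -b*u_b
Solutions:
 u(b) = C1 + Integral(C2*airyai(3^(2/3)*b/3) + C3*airybi(3^(2/3)*b/3), b)


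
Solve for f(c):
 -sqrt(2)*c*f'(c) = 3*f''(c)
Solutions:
 f(c) = C1 + C2*erf(2^(3/4)*sqrt(3)*c/6)


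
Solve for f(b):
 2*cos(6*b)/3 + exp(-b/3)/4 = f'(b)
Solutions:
 f(b) = C1 + sin(6*b)/9 - 3*exp(-b/3)/4


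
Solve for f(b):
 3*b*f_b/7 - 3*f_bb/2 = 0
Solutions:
 f(b) = C1 + C2*erfi(sqrt(7)*b/7)


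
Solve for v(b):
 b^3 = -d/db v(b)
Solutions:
 v(b) = C1 - b^4/4


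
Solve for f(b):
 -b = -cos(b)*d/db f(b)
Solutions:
 f(b) = C1 + Integral(b/cos(b), b)


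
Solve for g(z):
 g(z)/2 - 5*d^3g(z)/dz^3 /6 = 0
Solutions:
 g(z) = C3*exp(3^(1/3)*5^(2/3)*z/5) + (C1*sin(3^(5/6)*5^(2/3)*z/10) + C2*cos(3^(5/6)*5^(2/3)*z/10))*exp(-3^(1/3)*5^(2/3)*z/10)


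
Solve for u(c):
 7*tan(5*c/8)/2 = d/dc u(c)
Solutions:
 u(c) = C1 - 28*log(cos(5*c/8))/5


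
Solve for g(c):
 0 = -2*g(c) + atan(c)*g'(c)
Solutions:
 g(c) = C1*exp(2*Integral(1/atan(c), c))


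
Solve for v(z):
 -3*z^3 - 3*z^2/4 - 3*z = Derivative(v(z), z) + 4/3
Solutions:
 v(z) = C1 - 3*z^4/4 - z^3/4 - 3*z^2/2 - 4*z/3


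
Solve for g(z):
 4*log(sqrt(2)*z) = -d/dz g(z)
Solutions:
 g(z) = C1 - 4*z*log(z) - z*log(4) + 4*z


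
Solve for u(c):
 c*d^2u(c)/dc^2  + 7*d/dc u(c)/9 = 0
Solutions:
 u(c) = C1 + C2*c^(2/9)


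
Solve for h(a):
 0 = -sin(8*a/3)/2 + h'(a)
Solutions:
 h(a) = C1 - 3*cos(8*a/3)/16


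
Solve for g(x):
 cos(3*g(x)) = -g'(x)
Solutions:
 g(x) = -asin((C1 + exp(6*x))/(C1 - exp(6*x)))/3 + pi/3
 g(x) = asin((C1 + exp(6*x))/(C1 - exp(6*x)))/3


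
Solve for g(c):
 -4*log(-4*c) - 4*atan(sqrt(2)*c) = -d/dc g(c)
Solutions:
 g(c) = C1 + 4*c*log(-c) + 4*c*atan(sqrt(2)*c) - 4*c + 8*c*log(2) - sqrt(2)*log(2*c^2 + 1)


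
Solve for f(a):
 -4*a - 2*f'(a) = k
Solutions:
 f(a) = C1 - a^2 - a*k/2


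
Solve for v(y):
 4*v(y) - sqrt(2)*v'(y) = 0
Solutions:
 v(y) = C1*exp(2*sqrt(2)*y)


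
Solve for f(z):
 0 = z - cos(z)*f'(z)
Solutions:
 f(z) = C1 + Integral(z/cos(z), z)


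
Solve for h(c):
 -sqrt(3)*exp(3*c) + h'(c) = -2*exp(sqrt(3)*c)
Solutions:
 h(c) = C1 + sqrt(3)*exp(3*c)/3 - 2*sqrt(3)*exp(sqrt(3)*c)/3


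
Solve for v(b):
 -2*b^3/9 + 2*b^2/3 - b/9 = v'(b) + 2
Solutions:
 v(b) = C1 - b^4/18 + 2*b^3/9 - b^2/18 - 2*b


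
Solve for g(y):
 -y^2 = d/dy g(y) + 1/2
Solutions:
 g(y) = C1 - y^3/3 - y/2


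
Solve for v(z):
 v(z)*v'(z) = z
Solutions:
 v(z) = -sqrt(C1 + z^2)
 v(z) = sqrt(C1 + z^2)


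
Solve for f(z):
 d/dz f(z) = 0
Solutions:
 f(z) = C1


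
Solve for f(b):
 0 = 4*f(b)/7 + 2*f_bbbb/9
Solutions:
 f(b) = (C1*sin(14^(3/4)*sqrt(3)*b/14) + C2*cos(14^(3/4)*sqrt(3)*b/14))*exp(-14^(3/4)*sqrt(3)*b/14) + (C3*sin(14^(3/4)*sqrt(3)*b/14) + C4*cos(14^(3/4)*sqrt(3)*b/14))*exp(14^(3/4)*sqrt(3)*b/14)


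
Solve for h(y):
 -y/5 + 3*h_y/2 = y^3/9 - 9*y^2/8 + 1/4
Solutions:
 h(y) = C1 + y^4/54 - y^3/4 + y^2/15 + y/6


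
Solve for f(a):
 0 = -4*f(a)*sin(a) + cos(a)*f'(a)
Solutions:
 f(a) = C1/cos(a)^4


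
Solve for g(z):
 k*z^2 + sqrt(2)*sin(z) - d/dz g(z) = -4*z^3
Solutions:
 g(z) = C1 + k*z^3/3 + z^4 - sqrt(2)*cos(z)


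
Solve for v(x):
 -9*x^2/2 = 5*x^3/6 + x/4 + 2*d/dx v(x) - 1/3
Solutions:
 v(x) = C1 - 5*x^4/48 - 3*x^3/4 - x^2/16 + x/6


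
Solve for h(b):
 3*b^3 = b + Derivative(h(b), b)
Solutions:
 h(b) = C1 + 3*b^4/4 - b^2/2


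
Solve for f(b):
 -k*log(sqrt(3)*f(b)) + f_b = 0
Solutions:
 Integral(1/(2*log(_y) + log(3)), (_y, f(b))) = C1 + b*k/2


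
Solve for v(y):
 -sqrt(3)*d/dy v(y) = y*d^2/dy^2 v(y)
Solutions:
 v(y) = C1 + C2*y^(1 - sqrt(3))


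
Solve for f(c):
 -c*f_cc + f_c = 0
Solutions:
 f(c) = C1 + C2*c^2


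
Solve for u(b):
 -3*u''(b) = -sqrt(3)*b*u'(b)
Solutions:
 u(b) = C1 + C2*erfi(sqrt(2)*3^(3/4)*b/6)


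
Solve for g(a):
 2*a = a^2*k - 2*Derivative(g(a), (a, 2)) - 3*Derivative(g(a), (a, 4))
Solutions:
 g(a) = C1 + C2*a + C3*sin(sqrt(6)*a/3) + C4*cos(sqrt(6)*a/3) + a^4*k/24 - a^3/6 - 3*a^2*k/4


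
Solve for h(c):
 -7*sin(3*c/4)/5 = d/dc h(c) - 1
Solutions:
 h(c) = C1 + c + 28*cos(3*c/4)/15


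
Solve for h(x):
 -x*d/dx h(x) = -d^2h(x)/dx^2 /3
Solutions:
 h(x) = C1 + C2*erfi(sqrt(6)*x/2)


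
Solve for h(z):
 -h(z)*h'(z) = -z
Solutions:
 h(z) = -sqrt(C1 + z^2)
 h(z) = sqrt(C1 + z^2)


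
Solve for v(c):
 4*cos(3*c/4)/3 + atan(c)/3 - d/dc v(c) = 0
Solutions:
 v(c) = C1 + c*atan(c)/3 - log(c^2 + 1)/6 + 16*sin(3*c/4)/9


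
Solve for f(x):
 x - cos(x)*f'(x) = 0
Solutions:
 f(x) = C1 + Integral(x/cos(x), x)


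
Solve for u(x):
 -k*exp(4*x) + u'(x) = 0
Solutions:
 u(x) = C1 + k*exp(4*x)/4


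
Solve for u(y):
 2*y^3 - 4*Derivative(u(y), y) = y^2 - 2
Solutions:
 u(y) = C1 + y^4/8 - y^3/12 + y/2


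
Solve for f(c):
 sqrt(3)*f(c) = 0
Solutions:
 f(c) = 0


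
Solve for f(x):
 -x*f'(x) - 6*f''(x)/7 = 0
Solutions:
 f(x) = C1 + C2*erf(sqrt(21)*x/6)


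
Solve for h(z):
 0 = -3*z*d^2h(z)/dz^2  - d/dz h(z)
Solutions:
 h(z) = C1 + C2*z^(2/3)


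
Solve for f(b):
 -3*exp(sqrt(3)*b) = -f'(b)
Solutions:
 f(b) = C1 + sqrt(3)*exp(sqrt(3)*b)


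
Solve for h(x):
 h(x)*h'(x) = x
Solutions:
 h(x) = -sqrt(C1 + x^2)
 h(x) = sqrt(C1 + x^2)


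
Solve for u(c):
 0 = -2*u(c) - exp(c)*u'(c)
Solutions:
 u(c) = C1*exp(2*exp(-c))


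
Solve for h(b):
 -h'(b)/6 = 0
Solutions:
 h(b) = C1


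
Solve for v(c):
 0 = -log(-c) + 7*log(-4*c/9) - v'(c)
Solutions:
 v(c) = C1 + 6*c*log(-c) + 2*c*(-7*log(3) - 3 + 7*log(2))


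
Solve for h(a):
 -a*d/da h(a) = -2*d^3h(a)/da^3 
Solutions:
 h(a) = C1 + Integral(C2*airyai(2^(2/3)*a/2) + C3*airybi(2^(2/3)*a/2), a)


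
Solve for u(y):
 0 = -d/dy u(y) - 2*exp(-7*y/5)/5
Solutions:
 u(y) = C1 + 2*exp(-7*y/5)/7


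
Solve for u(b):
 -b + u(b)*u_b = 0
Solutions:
 u(b) = -sqrt(C1 + b^2)
 u(b) = sqrt(C1 + b^2)


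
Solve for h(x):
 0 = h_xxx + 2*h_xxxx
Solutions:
 h(x) = C1 + C2*x + C3*x^2 + C4*exp(-x/2)


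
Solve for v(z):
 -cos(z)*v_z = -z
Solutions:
 v(z) = C1 + Integral(z/cos(z), z)


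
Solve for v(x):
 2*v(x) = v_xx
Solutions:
 v(x) = C1*exp(-sqrt(2)*x) + C2*exp(sqrt(2)*x)


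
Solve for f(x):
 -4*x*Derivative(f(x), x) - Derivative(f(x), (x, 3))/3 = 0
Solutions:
 f(x) = C1 + Integral(C2*airyai(-12^(1/3)*x) + C3*airybi(-12^(1/3)*x), x)


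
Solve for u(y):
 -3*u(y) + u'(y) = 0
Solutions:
 u(y) = C1*exp(3*y)


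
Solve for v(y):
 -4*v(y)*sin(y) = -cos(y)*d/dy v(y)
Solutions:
 v(y) = C1/cos(y)^4


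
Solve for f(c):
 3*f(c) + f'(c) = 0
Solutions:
 f(c) = C1*exp(-3*c)


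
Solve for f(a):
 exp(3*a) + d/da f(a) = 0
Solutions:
 f(a) = C1 - exp(3*a)/3


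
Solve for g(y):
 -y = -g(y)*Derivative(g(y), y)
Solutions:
 g(y) = -sqrt(C1 + y^2)
 g(y) = sqrt(C1 + y^2)


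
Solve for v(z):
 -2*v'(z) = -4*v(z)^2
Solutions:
 v(z) = -1/(C1 + 2*z)


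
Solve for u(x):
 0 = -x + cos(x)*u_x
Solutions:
 u(x) = C1 + Integral(x/cos(x), x)


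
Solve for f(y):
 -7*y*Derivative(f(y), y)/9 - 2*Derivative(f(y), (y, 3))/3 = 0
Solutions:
 f(y) = C1 + Integral(C2*airyai(-6^(2/3)*7^(1/3)*y/6) + C3*airybi(-6^(2/3)*7^(1/3)*y/6), y)


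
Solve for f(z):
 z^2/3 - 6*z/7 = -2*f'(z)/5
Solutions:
 f(z) = C1 - 5*z^3/18 + 15*z^2/14


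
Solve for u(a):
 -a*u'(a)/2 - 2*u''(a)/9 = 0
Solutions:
 u(a) = C1 + C2*erf(3*sqrt(2)*a/4)


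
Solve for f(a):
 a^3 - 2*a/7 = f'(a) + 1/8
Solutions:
 f(a) = C1 + a^4/4 - a^2/7 - a/8


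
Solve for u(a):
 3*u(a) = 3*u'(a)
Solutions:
 u(a) = C1*exp(a)


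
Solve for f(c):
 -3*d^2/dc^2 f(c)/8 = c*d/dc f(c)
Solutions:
 f(c) = C1 + C2*erf(2*sqrt(3)*c/3)


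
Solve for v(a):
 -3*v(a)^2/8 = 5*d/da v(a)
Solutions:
 v(a) = 40/(C1 + 3*a)


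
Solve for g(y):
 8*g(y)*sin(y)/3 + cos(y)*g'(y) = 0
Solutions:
 g(y) = C1*cos(y)^(8/3)


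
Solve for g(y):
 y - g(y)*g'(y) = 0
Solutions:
 g(y) = -sqrt(C1 + y^2)
 g(y) = sqrt(C1 + y^2)


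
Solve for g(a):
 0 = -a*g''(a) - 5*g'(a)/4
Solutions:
 g(a) = C1 + C2/a^(1/4)


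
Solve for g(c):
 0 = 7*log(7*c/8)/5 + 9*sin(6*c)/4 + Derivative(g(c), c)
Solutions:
 g(c) = C1 - 7*c*log(c)/5 - 7*c*log(7)/5 + 7*c/5 + 21*c*log(2)/5 + 3*cos(6*c)/8


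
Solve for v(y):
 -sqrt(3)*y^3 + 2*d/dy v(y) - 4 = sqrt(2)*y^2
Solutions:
 v(y) = C1 + sqrt(3)*y^4/8 + sqrt(2)*y^3/6 + 2*y


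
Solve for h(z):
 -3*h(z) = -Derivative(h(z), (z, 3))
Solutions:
 h(z) = C3*exp(3^(1/3)*z) + (C1*sin(3^(5/6)*z/2) + C2*cos(3^(5/6)*z/2))*exp(-3^(1/3)*z/2)


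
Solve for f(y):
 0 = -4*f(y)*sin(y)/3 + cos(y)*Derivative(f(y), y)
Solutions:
 f(y) = C1/cos(y)^(4/3)


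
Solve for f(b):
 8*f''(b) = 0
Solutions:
 f(b) = C1 + C2*b


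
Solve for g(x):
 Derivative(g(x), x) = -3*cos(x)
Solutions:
 g(x) = C1 - 3*sin(x)


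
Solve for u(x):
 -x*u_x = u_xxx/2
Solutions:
 u(x) = C1 + Integral(C2*airyai(-2^(1/3)*x) + C3*airybi(-2^(1/3)*x), x)


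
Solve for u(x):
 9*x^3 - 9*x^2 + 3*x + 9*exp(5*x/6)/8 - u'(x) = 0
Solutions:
 u(x) = C1 + 9*x^4/4 - 3*x^3 + 3*x^2/2 + 27*exp(5*x/6)/20


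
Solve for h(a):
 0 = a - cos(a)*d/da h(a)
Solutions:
 h(a) = C1 + Integral(a/cos(a), a)
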